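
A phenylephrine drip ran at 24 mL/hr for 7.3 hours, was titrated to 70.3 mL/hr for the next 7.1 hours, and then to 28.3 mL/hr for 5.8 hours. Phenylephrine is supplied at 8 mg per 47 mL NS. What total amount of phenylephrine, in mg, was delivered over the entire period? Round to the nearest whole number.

143 mg

Concentration = 8 mg ÷ 47 mL = 0.1702128 mg/mL
Stage 1: 24 mL/hr × 7.3 hr = 175.2 mL → 175.2 mL × 0.1702128 mg/mL = 29.82128 mg
Stage 2: 70.3 mL/hr × 7.1 hr = 499.13 mL → 499.13 mL × 0.1702128 mg/mL = 84.9583 mg
Stage 3: 28.3 mL/hr × 5.8 hr = 164.14 mL → 164.14 mL × 0.1702128 mg/mL = 27.93872 mg
Total = 29.82128 + 84.9583 + 27.93872 = 142.7183 mg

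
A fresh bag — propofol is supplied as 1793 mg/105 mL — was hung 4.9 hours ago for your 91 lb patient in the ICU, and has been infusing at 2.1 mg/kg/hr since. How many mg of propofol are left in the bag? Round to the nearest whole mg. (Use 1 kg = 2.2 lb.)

1367 mg

Weight = 91 lb ÷ 2.2 lb/kg = 41.36364 kg
Dose = 2.1 mg/kg/hr × 41.36364 kg = 86.86364 mg/hr
Concentration = 1793 mg ÷ 105 mL = 17.07619 mg/mL
Rate = 86.86364 mg/hr ÷ 17.07619 mg/mL = 5.086828 mL/hr
Volume infused = 5.086828 mL/hr × 4.9 hr = 24.92546 mL
Volume remaining = 105 − 24.92546 = 80.07454 mL
Drug remaining = 80.07454 mL × 17.07619 mg/mL = 1367.368 mg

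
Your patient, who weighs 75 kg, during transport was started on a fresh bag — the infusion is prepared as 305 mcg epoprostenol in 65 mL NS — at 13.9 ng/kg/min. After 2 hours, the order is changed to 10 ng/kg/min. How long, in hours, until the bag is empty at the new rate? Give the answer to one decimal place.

Initial rate:
Dose = 13.9 ng/kg/min × 75 kg = 1042.5 ng/min
1042.5 ng/min × 60 min/hr = 62550 ng/hr
Concentration = 305 mcg ÷ 65 mL = 4.692308 mcg/mL = 4692.308 ng/mL
Rate = 62550 ng/hr ÷ 4692.308 ng/mL = 13.33033 mL/hr
Volume infused so far = 13.33033 mL/hr × 2 hr = 26.66066 mL
Volume remaining = 65 − 26.66066 = 38.33934 mL
New rate:
Dose = 10 ng/kg/min × 75 kg = 750 ng/min
750 ng/min × 60 min/hr = 45000 ng/hr
Rate = 45000 ng/hr ÷ 4692.308 ng/mL = 9.590164 mL/hr
Time remaining = 38.33934 mL ÷ 9.590164 mL/hr = 3.997778 hr

4.0 hours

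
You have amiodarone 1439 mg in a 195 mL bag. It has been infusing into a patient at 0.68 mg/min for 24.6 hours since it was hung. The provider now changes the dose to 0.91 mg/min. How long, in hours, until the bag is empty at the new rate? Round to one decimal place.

Initial rate:
0.68 mg/min × 60 min/hr = 40.8 mg/hr
Concentration = 1439 mg ÷ 195 mL = 7.379487 mg/mL
Rate = 40.8 mg/hr ÷ 7.379487 mg/mL = 5.528839 mL/hr
Volume infused so far = 5.528839 mL/hr × 24.6 hr = 136.0095 mL
Volume remaining = 195 − 136.0095 = 58.99055 mL
New rate:
0.91 mg/min × 60 min/hr = 54.6 mg/hr
Rate = 54.6 mg/hr ÷ 7.379487 mg/mL = 7.398888 mL/hr
Time remaining = 58.99055 mL ÷ 7.398888 mL/hr = 7.972894 hr

8.0 hours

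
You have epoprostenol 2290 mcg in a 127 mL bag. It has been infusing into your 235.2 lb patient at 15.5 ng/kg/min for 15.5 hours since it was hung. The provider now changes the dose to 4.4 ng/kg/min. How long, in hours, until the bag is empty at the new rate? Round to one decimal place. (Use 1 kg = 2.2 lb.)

Initial rate:
Weight = 235.2 lb ÷ 2.2 lb/kg = 106.9091 kg
Dose = 15.5 ng/kg/min × 106.9091 kg = 1657.091 ng/min
1657.091 ng/min × 60 min/hr = 99425.45 ng/hr
Concentration = 2290 mcg ÷ 127 mL = 18.0315 mcg/mL = 18031.5 ng/mL
Rate = 99425.45 ng/hr ÷ 18031.5 ng/mL = 5.513988 mL/hr
Volume infused so far = 5.513988 mL/hr × 15.5 hr = 85.46682 mL
Volume remaining = 127 − 85.46682 = 41.53318 mL
New rate:
Dose = 4.4 ng/kg/min × 106.9091 kg = 470.4 ng/min
470.4 ng/min × 60 min/hr = 28224 ng/hr
Rate = 28224 ng/hr ÷ 18031.5 ng/mL = 1.565261 mL/hr
Time remaining = 41.53318 mL ÷ 1.565261 mL/hr = 26.53435 hr

26.5 hours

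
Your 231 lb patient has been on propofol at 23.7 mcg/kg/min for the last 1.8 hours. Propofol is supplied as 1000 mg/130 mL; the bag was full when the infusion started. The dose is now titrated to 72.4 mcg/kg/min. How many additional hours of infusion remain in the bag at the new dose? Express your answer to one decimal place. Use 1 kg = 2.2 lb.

1.6 hours

Initial rate:
Weight = 231 lb ÷ 2.2 lb/kg = 105 kg
Dose = 23.7 mcg/kg/min × 105 kg = 2488.5 mcg/min
2488.5 mcg/min × 60 min/hr = 149310 mcg/hr
Concentration = 1000 mg ÷ 130 mL = 7.692308 mg/mL = 7692.308 mcg/mL
Rate = 149310 mcg/hr ÷ 7692.308 mcg/mL = 19.4103 mL/hr
Volume infused so far = 19.4103 mL/hr × 1.8 hr = 34.93854 mL
Volume remaining = 130 − 34.93854 = 95.06146 mL
New rate:
Dose = 72.4 mcg/kg/min × 105 kg = 7602 mcg/min
7602 mcg/min × 60 min/hr = 456120 mcg/hr
Rate = 456120 mcg/hr ÷ 7692.308 mcg/mL = 59.2956 mL/hr
Time remaining = 95.06146 mL ÷ 59.2956 mL/hr = 1.603179 hr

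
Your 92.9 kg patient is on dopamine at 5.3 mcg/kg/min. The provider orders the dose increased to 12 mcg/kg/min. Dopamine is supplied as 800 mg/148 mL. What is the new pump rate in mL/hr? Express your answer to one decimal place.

12.4 mL/hr

Dose = 12 mcg/kg/min × 92.9 kg = 1114.8 mcg/min
1114.8 mcg/min × 60 min/hr = 66888 mcg/hr
Concentration = 800 mg ÷ 148 mL = 5.405405 mg/mL = 5405.405 mcg/mL
Rate = 66888 mcg/hr ÷ 5405.405 mcg/mL = 12.37428 mL/hr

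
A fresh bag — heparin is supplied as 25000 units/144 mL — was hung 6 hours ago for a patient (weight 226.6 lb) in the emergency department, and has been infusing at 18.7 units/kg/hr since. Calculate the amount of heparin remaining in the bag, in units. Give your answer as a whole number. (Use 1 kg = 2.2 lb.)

13443 units

Weight = 226.6 lb ÷ 2.2 lb/kg = 103 kg
Dose = 18.7 units/kg/hr × 103 kg = 1926.1 units/hr
Concentration = 25000 units ÷ 144 mL = 173.6111 units/mL
Rate = 1926.1 units/hr ÷ 173.6111 units/mL = 11.09434 mL/hr
Volume infused = 11.09434 mL/hr × 6 hr = 66.56602 mL
Volume remaining = 144 − 66.56602 = 77.43398 mL
Drug remaining = 77.43398 mL × 173.6111 units/mL = 13443.4 units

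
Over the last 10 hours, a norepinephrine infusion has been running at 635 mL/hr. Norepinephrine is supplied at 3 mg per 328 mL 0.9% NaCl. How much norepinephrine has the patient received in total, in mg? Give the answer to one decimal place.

58.1 mg

Concentration = 3 mg ÷ 328 mL = 0.009146341 mg/mL = 9.146341 mcg/mL
Drug rate = 635 mL/hr × 9.146341 mcg/mL = 5807.927 mcg/hr
Total = 5807.927 mcg/hr × 10 hr = 58079.27 mcg = 58.07927 mg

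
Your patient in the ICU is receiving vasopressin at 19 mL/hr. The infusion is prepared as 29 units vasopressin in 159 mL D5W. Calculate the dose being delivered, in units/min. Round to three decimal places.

0.058 units/min

Concentration = 29 units ÷ 159 mL = 0.1823899 units/mL
Drug rate = 19 mL/hr × 0.1823899 units/mL = 3.465409 units/hr
3.465409 units/hr ÷ 60 min/hr = 0.05775681 units/min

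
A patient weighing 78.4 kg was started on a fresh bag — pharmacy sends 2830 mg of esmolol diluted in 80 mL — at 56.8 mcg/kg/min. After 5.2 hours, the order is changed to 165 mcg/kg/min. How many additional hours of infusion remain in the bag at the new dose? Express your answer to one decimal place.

1.9 hours

Initial rate:
Dose = 56.8 mcg/kg/min × 78.4 kg = 4453.12 mcg/min
4453.12 mcg/min × 60 min/hr = 267187.2 mcg/hr
Concentration = 2830 mg ÷ 80 mL = 35.375 mg/mL = 35375 mcg/mL
Rate = 267187.2 mcg/hr ÷ 35375 mcg/mL = 7.552995 mL/hr
Volume infused so far = 7.552995 mL/hr × 5.2 hr = 39.27557 mL
Volume remaining = 80 − 39.27557 = 40.72443 mL
New rate:
Dose = 165 mcg/kg/min × 78.4 kg = 12936 mcg/min
12936 mcg/min × 60 min/hr = 776160 mcg/hr
Rate = 776160 mcg/hr ÷ 35375 mcg/mL = 21.94092 mL/hr
Time remaining = 40.72443 mL ÷ 21.94092 mL/hr = 1.856095 hr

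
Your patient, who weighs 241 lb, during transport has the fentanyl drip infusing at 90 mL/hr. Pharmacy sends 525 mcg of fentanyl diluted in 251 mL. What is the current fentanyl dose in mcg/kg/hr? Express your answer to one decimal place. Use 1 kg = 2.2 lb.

Weight = 241 lb ÷ 2.2 lb/kg = 109.5455 kg
Concentration = 525 mcg ÷ 251 mL = 2.091633 mcg/mL
Drug rate = 90 mL/hr × 2.091633 mcg/mL = 188.247 mcg/hr
188.247 mcg/hr ÷ 109.5455 kg = 1.718437 mcg/kg/hr

1.7 mcg/kg/hr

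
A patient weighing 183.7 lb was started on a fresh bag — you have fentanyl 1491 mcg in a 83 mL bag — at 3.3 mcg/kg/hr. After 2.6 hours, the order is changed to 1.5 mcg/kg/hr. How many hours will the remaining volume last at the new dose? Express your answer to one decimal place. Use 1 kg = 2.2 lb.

6.2 hours

Initial rate:
Weight = 183.7 lb ÷ 2.2 lb/kg = 83.5 kg
Dose = 3.3 mcg/kg/hr × 83.5 kg = 275.55 mcg/hr
Concentration = 1491 mcg ÷ 83 mL = 17.96386 mcg/mL
Rate = 275.55 mcg/hr ÷ 17.96386 mcg/mL = 15.33913 mL/hr
Volume infused so far = 15.33913 mL/hr × 2.6 hr = 39.88175 mL
Volume remaining = 83 − 39.88175 = 43.11825 mL
New rate:
Dose = 1.5 mcg/kg/hr × 83.5 kg = 125.25 mcg/hr
Rate = 125.25 mcg/hr ÷ 17.96386 mcg/mL = 6.972334 mL/hr
Time remaining = 43.11825 mL ÷ 6.972334 mL/hr = 6.184192 hr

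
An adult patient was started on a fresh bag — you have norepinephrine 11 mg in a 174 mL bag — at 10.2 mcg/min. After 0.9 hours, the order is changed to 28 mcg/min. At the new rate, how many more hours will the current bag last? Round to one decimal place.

6.2 hours

Initial rate:
10.2 mcg/min × 60 min/hr = 612 mcg/hr
Concentration = 11 mg ÷ 174 mL = 0.06321839 mg/mL = 63.21839 mcg/mL
Rate = 612 mcg/hr ÷ 63.21839 mcg/mL = 9.680727 mL/hr
Volume infused so far = 9.680727 mL/hr × 0.9 hr = 8.712655 mL
Volume remaining = 174 − 8.712655 = 165.2873 mL
New rate:
28 mcg/min × 60 min/hr = 1680 mcg/hr
Rate = 1680 mcg/hr ÷ 63.21839 mcg/mL = 26.57455 mL/hr
Time remaining = 165.2873 mL ÷ 26.57455 mL/hr = 6.219762 hr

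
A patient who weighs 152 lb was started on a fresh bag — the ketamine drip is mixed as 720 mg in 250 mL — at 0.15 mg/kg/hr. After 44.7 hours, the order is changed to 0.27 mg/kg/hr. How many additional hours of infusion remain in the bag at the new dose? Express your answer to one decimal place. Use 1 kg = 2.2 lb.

13.8 hours

Initial rate:
Weight = 152 lb ÷ 2.2 lb/kg = 69.09091 kg
Dose = 0.15 mg/kg/hr × 69.09091 kg = 10.36364 mg/hr
Concentration = 720 mg ÷ 250 mL = 2.88 mg/mL
Rate = 10.36364 mg/hr ÷ 2.88 mg/mL = 3.598485 mL/hr
Volume infused so far = 3.598485 mL/hr × 44.7 hr = 160.8523 mL
Volume remaining = 250 − 160.8523 = 89.14773 mL
New rate:
Dose = 0.27 mg/kg/hr × 69.09091 kg = 18.65455 mg/hr
Rate = 18.65455 mg/hr ÷ 2.88 mg/mL = 6.477273 mL/hr
Time remaining = 89.14773 mL ÷ 6.477273 mL/hr = 13.76316 hr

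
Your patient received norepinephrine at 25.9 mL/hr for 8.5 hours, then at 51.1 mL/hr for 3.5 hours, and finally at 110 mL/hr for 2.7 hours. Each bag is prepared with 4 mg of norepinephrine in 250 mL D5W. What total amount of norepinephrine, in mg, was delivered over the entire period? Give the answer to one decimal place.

11.1 mg

Concentration = 4 mg ÷ 250 mL = 0.016 mg/mL
Stage 1: 25.9 mL/hr × 8.5 hr = 220.15 mL → 220.15 mL × 0.016 mg/mL = 3.5224 mg
Stage 2: 51.1 mL/hr × 3.5 hr = 178.85 mL → 178.85 mL × 0.016 mg/mL = 2.8616 mg
Stage 3: 110 mL/hr × 2.7 hr = 297 mL → 297 mL × 0.016 mg/mL = 4.752 mg
Total = 3.5224 + 2.8616 + 4.752 = 11.136 mg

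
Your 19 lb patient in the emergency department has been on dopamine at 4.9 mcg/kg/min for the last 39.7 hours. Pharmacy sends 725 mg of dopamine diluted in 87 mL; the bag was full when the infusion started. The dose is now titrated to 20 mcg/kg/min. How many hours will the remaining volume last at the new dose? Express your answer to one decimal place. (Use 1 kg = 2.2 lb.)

60.2 hours

Initial rate:
Weight = 19 lb ÷ 2.2 lb/kg = 8.636364 kg
Dose = 4.9 mcg/kg/min × 8.636364 kg = 42.31818 mcg/min
42.31818 mcg/min × 60 min/hr = 2539.091 mcg/hr
Concentration = 725 mg ÷ 87 mL = 8.333333 mg/mL = 8333.333 mcg/mL
Rate = 2539.091 mcg/hr ÷ 8333.333 mcg/mL = 0.3046909 mL/hr
Volume infused so far = 0.3046909 mL/hr × 39.7 hr = 12.09623 mL
Volume remaining = 87 − 12.09623 = 74.90377 mL
New rate:
Dose = 20 mcg/kg/min × 8.636364 kg = 172.7273 mcg/min
172.7273 mcg/min × 60 min/hr = 10363.64 mcg/hr
Rate = 10363.64 mcg/hr ÷ 8333.333 mcg/mL = 1.243636 mL/hr
Time remaining = 74.90377 mL ÷ 1.243636 mL/hr = 60.22964 hr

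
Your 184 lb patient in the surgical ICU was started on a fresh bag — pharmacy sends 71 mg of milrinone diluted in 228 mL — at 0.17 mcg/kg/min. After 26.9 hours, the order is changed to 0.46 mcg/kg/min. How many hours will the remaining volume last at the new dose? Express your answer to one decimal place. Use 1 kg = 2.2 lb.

Initial rate:
Weight = 184 lb ÷ 2.2 lb/kg = 83.63636 kg
Dose = 0.17 mcg/kg/min × 83.63636 kg = 14.21818 mcg/min
14.21818 mcg/min × 60 min/hr = 853.0909 mcg/hr
Concentration = 71 mg ÷ 228 mL = 0.3114035 mg/mL = 311.4035 mcg/mL
Rate = 853.0909 mcg/hr ÷ 311.4035 mcg/mL = 2.739503 mL/hr
Volume infused so far = 2.739503 mL/hr × 26.9 hr = 73.69264 mL
Volume remaining = 228 − 73.69264 = 154.3074 mL
New rate:
Dose = 0.46 mcg/kg/min × 83.63636 kg = 38.47273 mcg/min
38.47273 mcg/min × 60 min/hr = 2308.364 mcg/hr
Rate = 2308.364 mcg/hr ÷ 311.4035 mcg/mL = 7.412773 mL/hr
Time remaining = 154.3074 mL ÷ 7.412773 mL/hr = 20.81641 hr

20.8 hours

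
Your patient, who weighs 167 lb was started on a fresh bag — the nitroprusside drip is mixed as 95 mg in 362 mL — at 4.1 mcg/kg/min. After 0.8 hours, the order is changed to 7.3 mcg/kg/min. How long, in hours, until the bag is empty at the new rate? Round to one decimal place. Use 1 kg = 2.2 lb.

2.4 hours

Initial rate:
Weight = 167 lb ÷ 2.2 lb/kg = 75.90909 kg
Dose = 4.1 mcg/kg/min × 75.90909 kg = 311.2273 mcg/min
311.2273 mcg/min × 60 min/hr = 18673.64 mcg/hr
Concentration = 95 mg ÷ 362 mL = 0.2624309 mg/mL = 262.4309 mcg/mL
Rate = 18673.64 mcg/hr ÷ 262.4309 mcg/mL = 71.15638 mL/hr
Volume infused so far = 71.15638 mL/hr × 0.8 hr = 56.92511 mL
Volume remaining = 362 − 56.92511 = 305.0749 mL
New rate:
Dose = 7.3 mcg/kg/min × 75.90909 kg = 554.1364 mcg/min
554.1364 mcg/min × 60 min/hr = 33248.18 mcg/hr
Rate = 33248.18 mcg/hr ÷ 262.4309 mcg/mL = 126.6931 mL/hr
Time remaining = 305.0749 mL ÷ 126.6931 mL/hr = 2.407984 hr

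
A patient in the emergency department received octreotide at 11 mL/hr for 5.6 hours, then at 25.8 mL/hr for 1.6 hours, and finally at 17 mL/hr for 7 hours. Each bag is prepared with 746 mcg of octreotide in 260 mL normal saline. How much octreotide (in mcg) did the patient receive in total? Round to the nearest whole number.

Concentration = 746 mcg ÷ 260 mL = 2.869231 mcg/mL
Stage 1: 11 mL/hr × 5.6 hr = 61.6 mL → 61.6 mL × 2.869231 mcg/mL = 176.7446 mcg
Stage 2: 25.8 mL/hr × 1.6 hr = 41.28 mL → 41.28 mL × 2.869231 mcg/mL = 118.4418 mcg
Stage 3: 17 mL/hr × 7 hr = 119 mL → 119 mL × 2.869231 mcg/mL = 341.4385 mcg
Total = 176.7446 + 118.4418 + 341.4385 = 636.6249 mcg

637 mcg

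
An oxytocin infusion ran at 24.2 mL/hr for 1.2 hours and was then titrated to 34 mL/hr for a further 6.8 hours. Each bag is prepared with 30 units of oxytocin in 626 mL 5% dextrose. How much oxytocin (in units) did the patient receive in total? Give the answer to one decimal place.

12.5 units

Concentration = 30 units ÷ 626 mL = 0.04792332 units/mL
Stage 1: 24.2 mL/hr × 1.2 hr = 29.04 mL → 29.04 mL × 0.04792332 units/mL = 1.391693 units
Stage 2: 34 mL/hr × 6.8 hr = 231.2 mL → 231.2 mL × 0.04792332 units/mL = 11.07987 units
Total = 1.391693 + 11.07987 = 12.47157 units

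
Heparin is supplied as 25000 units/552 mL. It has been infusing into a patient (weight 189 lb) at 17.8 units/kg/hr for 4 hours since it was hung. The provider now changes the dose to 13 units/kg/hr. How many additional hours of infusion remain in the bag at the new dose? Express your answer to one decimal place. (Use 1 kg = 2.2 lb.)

Initial rate:
Weight = 189 lb ÷ 2.2 lb/kg = 85.90909 kg
Dose = 17.8 units/kg/hr × 85.90909 kg = 1529.182 units/hr
Concentration = 25000 units ÷ 552 mL = 45.28986 units/mL
Rate = 1529.182 units/hr ÷ 45.28986 units/mL = 33.76433 mL/hr
Volume infused so far = 33.76433 mL/hr × 4 hr = 135.0573 mL
Volume remaining = 552 − 135.0573 = 416.9427 mL
New rate:
Dose = 13 units/kg/hr × 85.90909 kg = 1116.818 units/hr
Rate = 1116.818 units/hr ÷ 45.28986 units/mL = 24.65935 mL/hr
Time remaining = 416.9427 mL ÷ 24.65935 mL/hr = 16.9081 hr

16.9 hours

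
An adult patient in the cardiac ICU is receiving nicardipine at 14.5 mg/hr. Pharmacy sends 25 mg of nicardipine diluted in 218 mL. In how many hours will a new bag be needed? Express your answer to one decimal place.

1.7 hours

Concentration = 25 mg ÷ 218 mL = 0.1146789 mg/mL
Rate = 14.5 mg/hr ÷ 0.1146789 mg/mL = 126.44 mL/hr
Duration = 218 mL ÷ 126.44 mL/hr = 1.724138 hr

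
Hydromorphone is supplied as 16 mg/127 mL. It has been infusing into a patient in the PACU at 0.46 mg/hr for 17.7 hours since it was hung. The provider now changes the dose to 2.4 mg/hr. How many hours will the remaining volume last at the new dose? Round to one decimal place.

3.3 hours

Initial rate:
Concentration = 16 mg ÷ 127 mL = 0.1259843 mg/mL
Rate = 0.46 mg/hr ÷ 0.1259843 mg/mL = 3.65125 mL/hr
Volume infused so far = 3.65125 mL/hr × 17.7 hr = 64.62712 mL
Volume remaining = 127 − 64.62712 = 62.37288 mL
New rate:
Rate = 2.4 mg/hr ÷ 0.1259843 mg/mL = 19.05 mL/hr
Time remaining = 62.37288 mL ÷ 19.05 mL/hr = 3.274167 hr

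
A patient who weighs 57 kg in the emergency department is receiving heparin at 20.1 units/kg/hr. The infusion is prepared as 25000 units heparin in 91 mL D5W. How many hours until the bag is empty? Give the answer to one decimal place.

21.8 hours

Dose = 20.1 units/kg/hr × 57 kg = 1145.7 units/hr
Concentration = 25000 units ÷ 91 mL = 274.7253 units/mL
Rate = 1145.7 units/hr ÷ 274.7253 units/mL = 4.170348 mL/hr
Duration = 91 mL ÷ 4.170348 mL/hr = 21.82072 hr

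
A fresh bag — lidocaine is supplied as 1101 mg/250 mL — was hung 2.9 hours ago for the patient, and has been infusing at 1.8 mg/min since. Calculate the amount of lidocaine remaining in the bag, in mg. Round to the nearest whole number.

1.8 mg/min × 60 min/hr = 108 mg/hr
Concentration = 1101 mg ÷ 250 mL = 4.404 mg/mL
Rate = 108 mg/hr ÷ 4.404 mg/mL = 24.52316 mL/hr
Volume infused = 24.52316 mL/hr × 2.9 hr = 71.11717 mL
Volume remaining = 250 − 71.11717 = 178.8828 mL
Drug remaining = 178.8828 mL × 4.404 mg/mL = 787.8 mg

788 mg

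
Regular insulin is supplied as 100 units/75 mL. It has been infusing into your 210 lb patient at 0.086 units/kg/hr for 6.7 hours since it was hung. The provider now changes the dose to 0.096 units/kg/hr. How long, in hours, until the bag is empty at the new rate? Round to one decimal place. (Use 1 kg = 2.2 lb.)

4.9 hours

Initial rate:
Weight = 210 lb ÷ 2.2 lb/kg = 95.45455 kg
Dose = 0.086 units/kg/hr × 95.45455 kg = 8.209091 units/hr
Concentration = 100 units ÷ 75 mL = 1.333333 units/mL
Rate = 8.209091 units/hr ÷ 1.333333 units/mL = 6.156818 mL/hr
Volume infused so far = 6.156818 mL/hr × 6.7 hr = 41.25068 mL
Volume remaining = 75 − 41.25068 = 33.74932 mL
New rate:
Dose = 0.096 units/kg/hr × 95.45455 kg = 9.163636 units/hr
Rate = 9.163636 units/hr ÷ 1.333333 units/mL = 6.872727 mL/hr
Time remaining = 33.74932 mL ÷ 6.872727 mL/hr = 4.910615 hr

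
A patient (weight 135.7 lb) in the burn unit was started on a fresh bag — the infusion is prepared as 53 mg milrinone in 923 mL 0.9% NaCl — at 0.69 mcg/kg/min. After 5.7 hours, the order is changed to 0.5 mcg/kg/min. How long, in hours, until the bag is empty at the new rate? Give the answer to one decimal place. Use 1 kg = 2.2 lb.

20.8 hours

Initial rate:
Weight = 135.7 lb ÷ 2.2 lb/kg = 61.68182 kg
Dose = 0.69 mcg/kg/min × 61.68182 kg = 42.56045 mcg/min
42.56045 mcg/min × 60 min/hr = 2553.627 mcg/hr
Concentration = 53 mg ÷ 923 mL = 0.05742145 mg/mL = 57.42145 mcg/mL
Rate = 2553.627 mcg/hr ÷ 57.42145 mcg/mL = 44.47166 mL/hr
Volume infused so far = 44.47166 mL/hr × 5.7 hr = 253.4885 mL
Volume remaining = 923 − 253.4885 = 669.5115 mL
New rate:
Dose = 0.5 mcg/kg/min × 61.68182 kg = 30.84091 mcg/min
30.84091 mcg/min × 60 min/hr = 1850.455 mcg/hr
Rate = 1850.455 mcg/hr ÷ 57.42145 mcg/mL = 32.22584 mL/hr
Time remaining = 669.5115 mL ÷ 32.22584 mL/hr = 20.77561 hr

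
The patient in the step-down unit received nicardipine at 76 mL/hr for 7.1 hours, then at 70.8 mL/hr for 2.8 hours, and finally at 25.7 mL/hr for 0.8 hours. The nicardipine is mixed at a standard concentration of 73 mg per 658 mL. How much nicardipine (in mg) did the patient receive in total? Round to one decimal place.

84.1 mg

Concentration = 73 mg ÷ 658 mL = 0.1109422 mg/mL
Stage 1: 76 mL/hr × 7.1 hr = 539.6 mL → 539.6 mL × 0.1109422 mg/mL = 59.86444 mg
Stage 2: 70.8 mL/hr × 2.8 hr = 198.24 mL → 198.24 mL × 0.1109422 mg/mL = 21.99319 mg
Stage 3: 25.7 mL/hr × 0.8 hr = 20.56 mL → 20.56 mL × 0.1109422 mg/mL = 2.280973 mg
Total = 59.86444 + 21.99319 + 2.280973 = 84.1386 mg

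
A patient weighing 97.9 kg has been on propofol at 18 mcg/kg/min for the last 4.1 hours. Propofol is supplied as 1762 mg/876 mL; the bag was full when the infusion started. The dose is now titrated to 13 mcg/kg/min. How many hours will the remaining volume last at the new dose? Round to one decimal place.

Initial rate:
Dose = 18 mcg/kg/min × 97.9 kg = 1762.2 mcg/min
1762.2 mcg/min × 60 min/hr = 105732 mcg/hr
Concentration = 1762 mg ÷ 876 mL = 2.011416 mg/mL = 2011.416 mcg/mL
Rate = 105732 mcg/hr ÷ 2011.416 mcg/mL = 52.56597 mL/hr
Volume infused so far = 52.56597 mL/hr × 4.1 hr = 215.5205 mL
Volume remaining = 876 − 215.5205 = 660.4795 mL
New rate:
Dose = 13 mcg/kg/min × 97.9 kg = 1272.7 mcg/min
1272.7 mcg/min × 60 min/hr = 76362 mcg/hr
Rate = 76362 mcg/hr ÷ 2011.416 mcg/mL = 37.96431 mL/hr
Time remaining = 660.4795 mL ÷ 37.96431 mL/hr = 17.39738 hr

17.4 hours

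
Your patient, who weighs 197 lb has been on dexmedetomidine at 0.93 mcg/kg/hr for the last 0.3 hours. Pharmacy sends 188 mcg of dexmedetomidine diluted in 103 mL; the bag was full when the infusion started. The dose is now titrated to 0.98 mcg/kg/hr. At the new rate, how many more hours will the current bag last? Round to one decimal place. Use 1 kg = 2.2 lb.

1.9 hours

Initial rate:
Weight = 197 lb ÷ 2.2 lb/kg = 89.54545 kg
Dose = 0.93 mcg/kg/hr × 89.54545 kg = 83.27727 mcg/hr
Concentration = 188 mcg ÷ 103 mL = 1.825243 mcg/mL
Rate = 83.27727 mcg/hr ÷ 1.825243 mcg/mL = 45.62531 mL/hr
Volume infused so far = 45.62531 mL/hr × 0.3 hr = 13.68759 mL
Volume remaining = 103 − 13.68759 = 89.31241 mL
New rate:
Dose = 0.98 mcg/kg/hr × 89.54545 kg = 87.75455 mcg/hr
Rate = 87.75455 mcg/hr ÷ 1.825243 mcg/mL = 48.07829 mL/hr
Time remaining = 89.31241 mL ÷ 48.07829 mL/hr = 1.857645 hr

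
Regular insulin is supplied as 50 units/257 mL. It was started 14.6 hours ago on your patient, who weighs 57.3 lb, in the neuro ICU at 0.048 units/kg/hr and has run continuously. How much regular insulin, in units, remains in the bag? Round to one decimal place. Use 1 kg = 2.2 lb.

31.7 units

Weight = 57.3 lb ÷ 2.2 lb/kg = 26.04545 kg
Dose = 0.048 units/kg/hr × 26.04545 kg = 1.250182 units/hr
Concentration = 50 units ÷ 257 mL = 0.1945525 units/mL
Rate = 1.250182 units/hr ÷ 0.1945525 units/mL = 6.425935 mL/hr
Volume infused = 6.425935 mL/hr × 14.6 hr = 93.81864 mL
Volume remaining = 257 − 93.81864 = 163.1814 mL
Drug remaining = 163.1814 mL × 0.1945525 units/mL = 31.74735 units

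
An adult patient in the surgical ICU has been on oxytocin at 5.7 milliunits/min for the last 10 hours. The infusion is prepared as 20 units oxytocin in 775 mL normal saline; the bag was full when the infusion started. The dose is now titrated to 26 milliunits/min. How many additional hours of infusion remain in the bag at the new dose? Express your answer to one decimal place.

Initial rate:
5.7 milliunits/min × 60 min/hr = 342 milliunits/hr
Concentration = 20 units ÷ 775 mL = 0.02580645 units/mL = 25.80645 milliunits/mL
Rate = 342 milliunits/hr ÷ 25.80645 milliunits/mL = 13.2525 mL/hr
Volume infused so far = 13.2525 mL/hr × 10 hr = 132.525 mL
Volume remaining = 775 − 132.525 = 642.475 mL
New rate:
26 milliunits/min × 60 min/hr = 1560 milliunits/hr
Rate = 1560 milliunits/hr ÷ 25.80645 milliunits/mL = 60.45 mL/hr
Time remaining = 642.475 mL ÷ 60.45 mL/hr = 10.62821 hr

10.6 hours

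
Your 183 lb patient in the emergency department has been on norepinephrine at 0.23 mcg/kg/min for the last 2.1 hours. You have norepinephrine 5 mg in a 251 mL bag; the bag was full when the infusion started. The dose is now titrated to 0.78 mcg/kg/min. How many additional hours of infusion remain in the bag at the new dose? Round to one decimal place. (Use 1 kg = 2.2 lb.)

0.7 hours

Initial rate:
Weight = 183 lb ÷ 2.2 lb/kg = 83.18182 kg
Dose = 0.23 mcg/kg/min × 83.18182 kg = 19.13182 mcg/min
19.13182 mcg/min × 60 min/hr = 1147.909 mcg/hr
Concentration = 5 mg ÷ 251 mL = 0.01992032 mg/mL = 19.92032 mcg/mL
Rate = 1147.909 mcg/hr ÷ 19.92032 mcg/mL = 57.62504 mL/hr
Volume infused so far = 57.62504 mL/hr × 2.1 hr = 121.0126 mL
Volume remaining = 251 − 121.0126 = 129.9874 mL
New rate:
Dose = 0.78 mcg/kg/min × 83.18182 kg = 64.88182 mcg/min
64.88182 mcg/min × 60 min/hr = 3892.909 mcg/hr
Rate = 3892.909 mcg/hr ÷ 19.92032 mcg/mL = 195.424 mL/hr
Time remaining = 129.9874 mL ÷ 195.424 mL/hr = 0.6651558 hr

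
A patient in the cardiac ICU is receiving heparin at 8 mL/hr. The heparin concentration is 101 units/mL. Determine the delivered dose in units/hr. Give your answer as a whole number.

Drug rate = 8 mL/hr × 101 units/mL = 808 units/hr

808 units/hr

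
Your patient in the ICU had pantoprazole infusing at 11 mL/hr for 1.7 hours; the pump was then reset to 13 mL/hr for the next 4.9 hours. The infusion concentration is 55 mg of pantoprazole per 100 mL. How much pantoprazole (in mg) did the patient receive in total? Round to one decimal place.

45.3 mg

Concentration = 55 mg ÷ 100 mL = 0.55 mg/mL
Stage 1: 11 mL/hr × 1.7 hr = 18.7 mL → 18.7 mL × 0.55 mg/mL = 10.285 mg
Stage 2: 13 mL/hr × 4.9 hr = 63.7 mL → 63.7 mL × 0.55 mg/mL = 35.035 mg
Total = 10.285 + 35.035 = 45.32 mg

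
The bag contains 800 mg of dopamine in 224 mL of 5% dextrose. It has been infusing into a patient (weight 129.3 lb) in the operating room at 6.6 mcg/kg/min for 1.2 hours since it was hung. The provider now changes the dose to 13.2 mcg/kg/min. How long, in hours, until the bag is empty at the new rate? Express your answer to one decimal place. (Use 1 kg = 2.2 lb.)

16.6 hours

Initial rate:
Weight = 129.3 lb ÷ 2.2 lb/kg = 58.77273 kg
Dose = 6.6 mcg/kg/min × 58.77273 kg = 387.9 mcg/min
387.9 mcg/min × 60 min/hr = 23274 mcg/hr
Concentration = 800 mg ÷ 224 mL = 3.571429 mg/mL = 3571.429 mcg/mL
Rate = 23274 mcg/hr ÷ 3571.429 mcg/mL = 6.51672 mL/hr
Volume infused so far = 6.51672 mL/hr × 1.2 hr = 7.820064 mL
Volume remaining = 224 − 7.820064 = 216.1799 mL
New rate:
Dose = 13.2 mcg/kg/min × 58.77273 kg = 775.8 mcg/min
775.8 mcg/min × 60 min/hr = 46548 mcg/hr
Rate = 46548 mcg/hr ÷ 3571.429 mcg/mL = 13.03344 mL/hr
Time remaining = 216.1799 mL ÷ 13.03344 mL/hr = 16.58656 hr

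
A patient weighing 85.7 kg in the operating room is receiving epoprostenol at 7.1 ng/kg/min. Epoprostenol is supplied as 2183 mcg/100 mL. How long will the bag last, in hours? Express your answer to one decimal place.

Dose = 7.1 ng/kg/min × 85.7 kg = 608.47 ng/min
608.47 ng/min × 60 min/hr = 36508.2 ng/hr
Concentration = 2183 mcg ÷ 100 mL = 21.83 mcg/mL = 21830 ng/mL
Rate = 36508.2 ng/hr ÷ 21830 ng/mL = 1.672387 mL/hr
Duration = 100 mL ÷ 1.672387 mL/hr = 59.79479 hr

59.8 hours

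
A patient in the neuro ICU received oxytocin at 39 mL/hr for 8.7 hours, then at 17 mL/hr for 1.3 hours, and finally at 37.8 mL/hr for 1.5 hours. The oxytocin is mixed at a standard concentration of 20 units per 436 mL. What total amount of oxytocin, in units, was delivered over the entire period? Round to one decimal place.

Concentration = 20 units ÷ 436 mL = 0.04587156 units/mL
Stage 1: 39 mL/hr × 8.7 hr = 339.3 mL → 339.3 mL × 0.04587156 units/mL = 15.56422 units
Stage 2: 17 mL/hr × 1.3 hr = 22.1 mL → 22.1 mL × 0.04587156 units/mL = 1.013761 units
Stage 3: 37.8 mL/hr × 1.5 hr = 56.7 mL → 56.7 mL × 0.04587156 units/mL = 2.600917 units
Total = 15.56422 + 1.013761 + 2.600917 = 19.1789 units

19.2 units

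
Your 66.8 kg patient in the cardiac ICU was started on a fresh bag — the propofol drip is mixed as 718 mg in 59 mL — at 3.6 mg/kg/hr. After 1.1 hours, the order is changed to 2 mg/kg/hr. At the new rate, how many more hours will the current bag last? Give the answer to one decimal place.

3.4 hours

Initial rate:
Dose = 3.6 mg/kg/hr × 66.8 kg = 240.48 mg/hr
Concentration = 718 mg ÷ 59 mL = 12.16949 mg/mL
Rate = 240.48 mg/hr ÷ 12.16949 mg/mL = 19.76089 mL/hr
Volume infused so far = 19.76089 mL/hr × 1.1 hr = 21.73698 mL
Volume remaining = 59 − 21.73698 = 37.26302 mL
New rate:
Dose = 2 mg/kg/hr × 66.8 kg = 133.6 mg/hr
Rate = 133.6 mg/hr ÷ 12.16949 mg/mL = 10.97827 mL/hr
Time remaining = 37.26302 mL ÷ 10.97827 mL/hr = 3.394251 hr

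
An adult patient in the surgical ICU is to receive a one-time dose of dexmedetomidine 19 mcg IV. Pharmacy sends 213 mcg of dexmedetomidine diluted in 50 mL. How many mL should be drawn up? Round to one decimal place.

Concentration = 213 mcg ÷ 50 mL = 4.26 mcg/mL
Volume = 19 mcg ÷ 4.26 mcg/mL = 4.460094 mL

4.5 mL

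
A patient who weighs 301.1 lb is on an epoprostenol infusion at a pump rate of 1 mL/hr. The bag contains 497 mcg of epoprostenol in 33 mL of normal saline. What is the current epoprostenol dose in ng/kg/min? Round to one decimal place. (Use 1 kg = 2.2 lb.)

1.8 ng/kg/min

Weight = 301.1 lb ÷ 2.2 lb/kg = 136.8636 kg
Concentration = 497 mcg ÷ 33 mL = 15.06061 mcg/mL = 15060.61 ng/mL
Drug rate = 1 mL/hr × 15060.61 ng/mL = 15060.61 ng/hr
15060.61 ng/hr ÷ 60 min/hr = 251.0101 ng/min
251.0101 ng/min ÷ 136.8636 kg = 1.834016 ng/kg/min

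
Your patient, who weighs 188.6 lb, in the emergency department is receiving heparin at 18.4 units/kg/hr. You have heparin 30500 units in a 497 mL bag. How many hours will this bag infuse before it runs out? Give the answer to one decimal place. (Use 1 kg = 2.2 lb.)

Weight = 188.6 lb ÷ 2.2 lb/kg = 85.72727 kg
Dose = 18.4 units/kg/hr × 85.72727 kg = 1577.382 units/hr
Concentration = 30500 units ÷ 497 mL = 61.36821 units/mL
Rate = 1577.382 units/hr ÷ 61.36821 units/mL = 25.70357 mL/hr
Duration = 497 mL ÷ 25.70357 mL/hr = 19.33584 hr

19.3 hours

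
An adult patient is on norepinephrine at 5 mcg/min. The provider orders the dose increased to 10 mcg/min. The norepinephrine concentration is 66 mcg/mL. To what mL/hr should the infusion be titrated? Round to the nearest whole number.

9 mL/hr

10 mcg/min × 60 min/hr = 600 mcg/hr
Rate = 600 mcg/hr ÷ 66 mcg/mL = 9.090909 mL/hr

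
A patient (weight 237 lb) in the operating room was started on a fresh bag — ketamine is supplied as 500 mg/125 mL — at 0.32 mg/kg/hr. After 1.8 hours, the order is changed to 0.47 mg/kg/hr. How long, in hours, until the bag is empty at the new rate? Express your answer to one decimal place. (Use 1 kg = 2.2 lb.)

8.6 hours

Initial rate:
Weight = 237 lb ÷ 2.2 lb/kg = 107.7273 kg
Dose = 0.32 mg/kg/hr × 107.7273 kg = 34.47273 mg/hr
Concentration = 500 mg ÷ 125 mL = 4 mg/mL
Rate = 34.47273 mg/hr ÷ 4 mg/mL = 8.618182 mL/hr
Volume infused so far = 8.618182 mL/hr × 1.8 hr = 15.51273 mL
Volume remaining = 125 − 15.51273 = 109.4873 mL
New rate:
Dose = 0.47 mg/kg/hr × 107.7273 kg = 50.63182 mg/hr
Rate = 50.63182 mg/hr ÷ 4 mg/mL = 12.65795 mL/hr
Time remaining = 109.4873 mL ÷ 12.65795 mL/hr = 8.649681 hr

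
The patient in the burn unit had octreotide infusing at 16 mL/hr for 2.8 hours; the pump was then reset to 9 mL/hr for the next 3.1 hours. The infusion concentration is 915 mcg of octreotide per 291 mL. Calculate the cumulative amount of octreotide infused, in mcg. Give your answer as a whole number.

Concentration = 915 mcg ÷ 291 mL = 3.14433 mcg/mL
Stage 1: 16 mL/hr × 2.8 hr = 44.8 mL → 44.8 mL × 3.14433 mcg/mL = 140.866 mcg
Stage 2: 9 mL/hr × 3.1 hr = 27.9 mL → 27.9 mL × 3.14433 mcg/mL = 87.7268 mcg
Total = 140.866 + 87.7268 = 228.5928 mcg

229 mcg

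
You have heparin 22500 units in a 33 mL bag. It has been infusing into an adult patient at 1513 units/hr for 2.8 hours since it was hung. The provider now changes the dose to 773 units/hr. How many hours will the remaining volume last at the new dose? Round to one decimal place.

23.6 hours

Initial rate:
Concentration = 22500 units ÷ 33 mL = 681.8182 units/mL
Rate = 1513 units/hr ÷ 681.8182 units/mL = 2.219067 mL/hr
Volume infused so far = 2.219067 mL/hr × 2.8 hr = 6.213387 mL
Volume remaining = 33 − 6.213387 = 26.78661 mL
New rate:
Rate = 773 units/hr ÷ 681.8182 units/mL = 1.133733 mL/hr
Time remaining = 26.78661 mL ÷ 1.133733 mL/hr = 23.62691 hr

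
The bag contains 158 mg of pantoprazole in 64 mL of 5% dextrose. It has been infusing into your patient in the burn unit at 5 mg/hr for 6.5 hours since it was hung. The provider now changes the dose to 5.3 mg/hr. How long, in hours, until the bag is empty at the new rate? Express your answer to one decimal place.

Initial rate:
Concentration = 158 mg ÷ 64 mL = 2.46875 mg/mL
Rate = 5 mg/hr ÷ 2.46875 mg/mL = 2.025316 mL/hr
Volume infused so far = 2.025316 mL/hr × 6.5 hr = 13.16456 mL
Volume remaining = 64 − 13.16456 = 50.83544 mL
New rate:
Rate = 5.3 mg/hr ÷ 2.46875 mg/mL = 2.146835 mL/hr
Time remaining = 50.83544 mL ÷ 2.146835 mL/hr = 23.67925 hr

23.7 hours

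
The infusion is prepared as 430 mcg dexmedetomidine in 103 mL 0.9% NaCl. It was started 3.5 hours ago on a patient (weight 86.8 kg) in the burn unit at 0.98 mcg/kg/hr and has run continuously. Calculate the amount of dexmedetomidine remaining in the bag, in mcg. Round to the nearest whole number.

132 mcg

Dose = 0.98 mcg/kg/hr × 86.8 kg = 85.064 mcg/hr
Concentration = 430 mcg ÷ 103 mL = 4.174757 mcg/mL
Rate = 85.064 mcg/hr ÷ 4.174757 mcg/mL = 20.3758 mL/hr
Volume infused = 20.3758 mL/hr × 3.5 hr = 71.31528 mL
Volume remaining = 103 − 71.31528 = 31.68472 mL
Drug remaining = 31.68472 mL × 4.174757 mcg/mL = 132.276 mcg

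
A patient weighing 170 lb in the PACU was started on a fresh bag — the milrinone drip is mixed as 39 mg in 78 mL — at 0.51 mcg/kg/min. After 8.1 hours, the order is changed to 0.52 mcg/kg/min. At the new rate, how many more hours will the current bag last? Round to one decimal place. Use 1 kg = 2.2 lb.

8.2 hours

Initial rate:
Weight = 170 lb ÷ 2.2 lb/kg = 77.27273 kg
Dose = 0.51 mcg/kg/min × 77.27273 kg = 39.40909 mcg/min
39.40909 mcg/min × 60 min/hr = 2364.545 mcg/hr
Concentration = 39 mg ÷ 78 mL = 0.5 mg/mL = 500 mcg/mL
Rate = 2364.545 mcg/hr ÷ 500 mcg/mL = 4.729091 mL/hr
Volume infused so far = 4.729091 mL/hr × 8.1 hr = 38.30564 mL
Volume remaining = 78 − 38.30564 = 39.69436 mL
New rate:
Dose = 0.52 mcg/kg/min × 77.27273 kg = 40.18182 mcg/min
40.18182 mcg/min × 60 min/hr = 2410.909 mcg/hr
Rate = 2410.909 mcg/hr ÷ 500 mcg/mL = 4.821818 mL/hr
Time remaining = 39.69436 mL ÷ 4.821818 mL/hr = 8.23224 hr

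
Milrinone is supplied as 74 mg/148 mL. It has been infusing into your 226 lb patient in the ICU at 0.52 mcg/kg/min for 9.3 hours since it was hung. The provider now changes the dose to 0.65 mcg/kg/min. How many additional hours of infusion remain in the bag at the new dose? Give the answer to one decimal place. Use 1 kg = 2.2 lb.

11.0 hours

Initial rate:
Weight = 226 lb ÷ 2.2 lb/kg = 102.7273 kg
Dose = 0.52 mcg/kg/min × 102.7273 kg = 53.41818 mcg/min
53.41818 mcg/min × 60 min/hr = 3205.091 mcg/hr
Concentration = 74 mg ÷ 148 mL = 0.5 mg/mL = 500 mcg/mL
Rate = 3205.091 mcg/hr ÷ 500 mcg/mL = 6.410182 mL/hr
Volume infused so far = 6.410182 mL/hr × 9.3 hr = 59.61469 mL
Volume remaining = 148 − 59.61469 = 88.38531 mL
New rate:
Dose = 0.65 mcg/kg/min × 102.7273 kg = 66.77273 mcg/min
66.77273 mcg/min × 60 min/hr = 4006.364 mcg/hr
Rate = 4006.364 mcg/hr ÷ 500 mcg/mL = 8.012727 mL/hr
Time remaining = 88.38531 mL ÷ 8.012727 mL/hr = 11.03061 hr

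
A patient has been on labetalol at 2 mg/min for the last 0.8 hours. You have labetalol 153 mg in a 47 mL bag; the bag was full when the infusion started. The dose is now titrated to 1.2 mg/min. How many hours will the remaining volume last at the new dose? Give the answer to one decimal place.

Initial rate:
2 mg/min × 60 min/hr = 120 mg/hr
Concentration = 153 mg ÷ 47 mL = 3.255319 mg/mL
Rate = 120 mg/hr ÷ 3.255319 mg/mL = 36.86275 mL/hr
Volume infused so far = 36.86275 mL/hr × 0.8 hr = 29.4902 mL
Volume remaining = 47 − 29.4902 = 17.5098 mL
New rate:
1.2 mg/min × 60 min/hr = 72 mg/hr
Rate = 72 mg/hr ÷ 3.255319 mg/mL = 22.11765 mL/hr
Time remaining = 17.5098 mL ÷ 22.11765 mL/hr = 0.7916667 hr

0.8 hours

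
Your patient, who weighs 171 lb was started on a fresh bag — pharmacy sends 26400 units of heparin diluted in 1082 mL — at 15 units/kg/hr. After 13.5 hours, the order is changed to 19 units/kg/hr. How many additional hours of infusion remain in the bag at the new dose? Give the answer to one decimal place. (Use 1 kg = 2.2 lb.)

7.2 hours

Initial rate:
Weight = 171 lb ÷ 2.2 lb/kg = 77.72727 kg
Dose = 15 units/kg/hr × 77.72727 kg = 1165.909 units/hr
Concentration = 26400 units ÷ 1082 mL = 24.39926 units/mL
Rate = 1165.909 units/hr ÷ 24.39926 units/mL = 47.78461 mL/hr
Volume infused so far = 47.78461 mL/hr × 13.5 hr = 645.0922 mL
Volume remaining = 1082 − 645.0922 = 436.9078 mL
New rate:
Dose = 19 units/kg/hr × 77.72727 kg = 1476.818 units/hr
Rate = 1476.818 units/hr ÷ 24.39926 units/mL = 60.52717 mL/hr
Time remaining = 436.9078 mL ÷ 60.52717 mL/hr = 7.218375 hr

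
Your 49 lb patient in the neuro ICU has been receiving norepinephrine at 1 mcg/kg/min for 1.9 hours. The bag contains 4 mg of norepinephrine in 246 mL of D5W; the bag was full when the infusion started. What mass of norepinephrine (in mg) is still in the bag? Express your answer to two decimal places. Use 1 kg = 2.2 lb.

1.46 mg

Weight = 49 lb ÷ 2.2 lb/kg = 22.27273 kg
Dose = 1 mcg/kg/min × 22.27273 kg = 22.27273 mcg/min
22.27273 mcg/min × 60 min/hr = 1336.364 mcg/hr
Concentration = 4 mg ÷ 246 mL = 0.01626016 mg/mL = 16.26016 mcg/mL
Rate = 1336.364 mcg/hr ÷ 16.26016 mcg/mL = 82.18636 mL/hr
Volume infused = 82.18636 mL/hr × 1.9 hr = 156.1541 mL
Volume remaining = 246 − 156.1541 = 89.84591 mL
Drug remaining = 89.84591 mL × 16.26016 mcg/mL = 1460.909 mcg = 1.460909 mg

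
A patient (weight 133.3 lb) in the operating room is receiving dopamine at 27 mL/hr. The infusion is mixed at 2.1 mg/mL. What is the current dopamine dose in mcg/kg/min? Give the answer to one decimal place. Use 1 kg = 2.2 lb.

15.6 mcg/kg/min

Weight = 133.3 lb ÷ 2.2 lb/kg = 60.59091 kg
Concentration = 2.1 mg/mL = 2100 mcg/mL
Drug rate = 27 mL/hr × 2100 mcg/mL = 56700 mcg/hr
56700 mcg/hr ÷ 60 min/hr = 945 mcg/min
945 mcg/min ÷ 60.59091 kg = 15.5964 mcg/kg/min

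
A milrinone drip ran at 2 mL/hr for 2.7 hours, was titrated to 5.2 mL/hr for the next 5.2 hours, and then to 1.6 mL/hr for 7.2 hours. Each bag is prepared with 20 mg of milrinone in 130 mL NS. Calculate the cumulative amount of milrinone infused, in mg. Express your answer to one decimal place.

Concentration = 20 mg ÷ 130 mL = 0.1538462 mg/mL
Stage 1: 2 mL/hr × 2.7 hr = 5.4 mL → 5.4 mL × 0.1538462 mg/mL = 0.8307692 mg
Stage 2: 5.2 mL/hr × 5.2 hr = 27.04 mL → 27.04 mL × 0.1538462 mg/mL = 4.16 mg
Stage 3: 1.6 mL/hr × 7.2 hr = 11.52 mL → 11.52 mL × 0.1538462 mg/mL = 1.772308 mg
Total = 0.8307692 + 4.16 + 1.772308 = 6.763077 mg

6.8 mg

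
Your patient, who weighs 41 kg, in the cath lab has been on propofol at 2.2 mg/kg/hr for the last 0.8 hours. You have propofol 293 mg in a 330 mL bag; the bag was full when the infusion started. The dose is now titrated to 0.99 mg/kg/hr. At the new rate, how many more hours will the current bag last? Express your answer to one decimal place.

Initial rate:
Dose = 2.2 mg/kg/hr × 41 kg = 90.2 mg/hr
Concentration = 293 mg ÷ 330 mL = 0.8878788 mg/mL
Rate = 90.2 mg/hr ÷ 0.8878788 mg/mL = 101.5904 mL/hr
Volume infused so far = 101.5904 mL/hr × 0.8 hr = 81.27235 mL
Volume remaining = 330 − 81.27235 = 248.7276 mL
New rate:
Dose = 0.99 mg/kg/hr × 41 kg = 40.59 mg/hr
Rate = 40.59 mg/hr ÷ 0.8878788 mg/mL = 45.7157 mL/hr
Time remaining = 248.7276 mL ÷ 45.7157 mL/hr = 5.440749 hr

5.4 hours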